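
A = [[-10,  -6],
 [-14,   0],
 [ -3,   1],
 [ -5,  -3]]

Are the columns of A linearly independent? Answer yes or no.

Row reduce A to echelon form.
R2 ← R2 − (7/5)·R1: [0, 42/5]
R3 ← R3 − (3/10)·R1: [0, 14/5]
R4 ← R4 − (1/2)·R1: [0, 0]
R3 ← R3 − (1/3)·R2: [0, 0]
2 pivots among 2 columns.
Every column is a pivot column, so the columns are linearly independent.

yes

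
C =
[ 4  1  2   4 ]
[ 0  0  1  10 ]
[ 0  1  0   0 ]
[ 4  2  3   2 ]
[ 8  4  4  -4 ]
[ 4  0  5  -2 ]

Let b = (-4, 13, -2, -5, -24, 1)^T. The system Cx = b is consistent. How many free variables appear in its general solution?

0

Row reduce the augmented matrix [C | b].
R4 ← R4 − R1: [0, 1, 1, -2, -1]
R5 ← R5 − (2)·R1: [0, 2, 0, -12, -16]
R6 ← R6 − R1: [0, -1, 3, -6, 5]
Swap R2 ↔ R3
R4 ← R4 − R2: [0, 0, 1, -2, 1]
R5 ← R5 − (2)·R2: [0, 0, 0, -12, -12]
R6 ← R6 + R2: [0, 0, 3, -6, 3]
R4 ← R4 − R3: [0, 0, 0, -12, -12]
R6 ← R6 − (3)·R3: [0, 0, 0, -36, -36]
R5 ← R5 − R4: [0, 0, 0, 0, 0]
R6 ← R6 − (3)·R4: [0, 0, 0, 0, 0]
The echelon form has 4 nonzero rows, and every pivot lies in the first 4 columns, so rank(C) = rank([C|b]) = 4.
The system is consistent.
Free variables = (unknowns) − (rank) = 4 − 4 = 0.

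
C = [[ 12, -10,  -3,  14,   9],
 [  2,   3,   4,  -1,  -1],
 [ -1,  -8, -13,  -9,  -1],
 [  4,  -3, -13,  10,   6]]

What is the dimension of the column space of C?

Row reduce to echelon form.
R2 ← R2 − (1/6)·R1: [0, 14/3, 9/2, -10/3, -5/2]
R3 ← R3 + (1/12)·R1: [0, -53/6, -53/4, -47/6, -1/4]
R4 ← R4 − (1/3)·R1: [0, 1/3, -12, 16/3, 3]
R3 ← R3 + (53/28)·R2: [0, 0, -265/56, -99/7, -279/56]
R4 ← R4 − (1/14)·R2: [0, 0, -345/28, 39/7, 89/28]
R4 ← R4 − (138/53)·R3: [0, 0, 0, 2247/53, 856/53]
Echelon form has 4 nonzero rows, so rank(C) = 4.
The column space has dimension equal to the rank: 4.

4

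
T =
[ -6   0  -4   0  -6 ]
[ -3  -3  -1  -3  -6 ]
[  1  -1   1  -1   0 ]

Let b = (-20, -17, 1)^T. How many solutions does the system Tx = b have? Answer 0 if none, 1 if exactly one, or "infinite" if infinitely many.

Row reduce the augmented matrix [T | b].
R2 ← R2 − (1/2)·R1: [0, -3, 1, -3, -3, -7]
R3 ← R3 + (1/6)·R1: [0, -1, 1/3, -1, -1, -7/3]
R3 ← R3 − (1/3)·R2: [0, 0, 0, 0, 0, 0]
The echelon form has 2 nonzero rows, and every pivot lies in the first 5 columns, so rank(T) = rank([T|b]) = 2.
The system is consistent.
rank = 2 < 5 unknowns, so there are infinitely many solutions.

infinite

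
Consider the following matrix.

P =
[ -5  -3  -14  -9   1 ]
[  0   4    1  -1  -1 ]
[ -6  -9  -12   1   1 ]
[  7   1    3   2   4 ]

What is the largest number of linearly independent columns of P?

4

Row reduce to echelon form.
R3 ← R3 − (6/5)·R1: [0, -27/5, 24/5, 59/5, -1/5]
R4 ← R4 + (7/5)·R1: [0, -16/5, -83/5, -53/5, 27/5]
R3 ← R3 + (27/20)·R2: [0, 0, 123/20, 209/20, -31/20]
R4 ← R4 + (4/5)·R2: [0, 0, -79/5, -57/5, 23/5]
R4 ← R4 + (316/123)·R3: [0, 0, 0, 1900/123, 76/123]
Echelon form has 4 nonzero rows, so rank(P) = 4.
The rank gives the maximum number of linearly independent columns: 4.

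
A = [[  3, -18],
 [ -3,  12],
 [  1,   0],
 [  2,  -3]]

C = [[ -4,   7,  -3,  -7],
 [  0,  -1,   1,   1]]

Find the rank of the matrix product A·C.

First compute AC:
[[-12,  39, -27, -39],
 [ 12, -33,  21,  33],
 [ -4,   7,  -3,  -7],
 [ -8,  17,  -9, -17]]
Now row reduce the product.
R2 ← R2 + R1: [0, 6, -6, -6]
R3 ← R3 − (1/3)·R1: [0, -6, 6, 6]
R4 ← R4 − (2/3)·R1: [0, -9, 9, 9]
R3 ← R3 + R2: [0, 0, 0, 0]
R4 ← R4 + (3/2)·R2: [0, 0, 0, 0]
2 nonzero rows, so rank(AC) = 2.

2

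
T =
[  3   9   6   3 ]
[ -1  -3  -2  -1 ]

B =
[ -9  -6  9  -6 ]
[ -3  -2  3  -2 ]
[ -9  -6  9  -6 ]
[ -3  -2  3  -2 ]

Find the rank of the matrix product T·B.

First compute TB:
[[-117, -78, 117, -78],
 [ 39,  26, -39,  26]]
Now row reduce the product.
R2 ← R2 + (1/3)·R1: [0, 0, 0, 0]
1 nonzero row, so rank(TB) = 1.

1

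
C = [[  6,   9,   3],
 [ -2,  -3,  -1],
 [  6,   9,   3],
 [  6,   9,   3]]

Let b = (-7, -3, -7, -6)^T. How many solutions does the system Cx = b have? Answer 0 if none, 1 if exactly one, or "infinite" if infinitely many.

Row reduce the augmented matrix [C | b].
R2 ← R2 + (1/3)·R1: [0, 0, 0, -16/3]
R3 ← R3 − R1: [0, 0, 0, 0]
R4 ← R4 − R1: [0, 0, 0, 1]
R4 ← R4 + (3/16)·R2: [0, 0, 0, 0]
The echelon form has 2 nonzero rows; the last pivot sits in the augmented column, so rank(C) = 1 but rank([C|b]) = 2.
Since the ranks differ, the system is inconsistent.
It has no solutions.

0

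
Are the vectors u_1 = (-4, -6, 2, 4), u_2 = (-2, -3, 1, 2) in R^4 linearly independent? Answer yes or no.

Form the matrix with these vectors as rows and row reduce.
R2 ← R2 − (1/2)·R1: [0, 0, 0, 0]
1 nonzero row, so the 2 vectors span a space of dimension 1.
Since 1 < 2, the vectors are linearly dependent.

no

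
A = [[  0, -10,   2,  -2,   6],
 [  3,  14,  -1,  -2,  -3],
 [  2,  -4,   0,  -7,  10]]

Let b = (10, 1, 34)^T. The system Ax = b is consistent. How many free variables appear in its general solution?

Row reduce the augmented matrix [A | b].
Swap R1 ↔ R2
R3 ← R3 − (2/3)·R1: [0, -40/3, 2/3, -17/3, 12, 100/3]
R3 ← R3 − (4/3)·R2: [0, 0, -2, -3, 4, 20]
The echelon form has 3 nonzero rows, and every pivot lies in the first 5 columns, so rank(A) = rank([A|b]) = 3.
The system is consistent.
Free variables = (unknowns) − (rank) = 5 − 3 = 2.

2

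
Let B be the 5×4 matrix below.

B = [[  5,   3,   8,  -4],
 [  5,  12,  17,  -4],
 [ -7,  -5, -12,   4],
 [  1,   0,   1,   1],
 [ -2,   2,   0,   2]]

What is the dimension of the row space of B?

Row reduce to echelon form.
R2 ← R2 − R1: [0, 9, 9, 0]
R3 ← R3 + (7/5)·R1: [0, -4/5, -4/5, -8/5]
R4 ← R4 − (1/5)·R1: [0, -3/5, -3/5, 9/5]
R5 ← R5 + (2/5)·R1: [0, 16/5, 16/5, 2/5]
R3 ← R3 + (4/45)·R2: [0, 0, 0, -8/5]
R4 ← R4 + (1/15)·R2: [0, 0, 0, 9/5]
R5 ← R5 − (16/45)·R2: [0, 0, 0, 2/5]
R4 ← R4 + (9/8)·R3: [0, 0, 0, 0]
R5 ← R5 + (1/4)·R3: [0, 0, 0, 0]
Echelon form has 3 nonzero rows, so rank(B) = 3.
The row space has dimension equal to the rank: 3.

3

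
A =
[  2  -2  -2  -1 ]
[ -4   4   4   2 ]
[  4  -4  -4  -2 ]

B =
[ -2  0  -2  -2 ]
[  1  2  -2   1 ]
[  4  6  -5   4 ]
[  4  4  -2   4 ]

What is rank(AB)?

First compute AB:
[[-18, -20,  12, -18],
 [ 36,  40, -24,  36],
 [-36, -40,  24, -36]]
Now row reduce the product.
R2 ← R2 + (2)·R1: [0, 0, 0, 0]
R3 ← R3 − (2)·R1: [0, 0, 0, 0]
1 nonzero row, so rank(AB) = 1.

1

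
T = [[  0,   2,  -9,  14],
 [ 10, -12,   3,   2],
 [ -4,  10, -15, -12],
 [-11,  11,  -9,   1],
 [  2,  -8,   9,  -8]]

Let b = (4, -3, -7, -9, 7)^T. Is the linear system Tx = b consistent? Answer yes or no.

no

Row reduce the augmented matrix [T | b].
Swap R1 ↔ R2
R3 ← R3 + (2/5)·R1: [0, 26/5, -69/5, -56/5, -41/5]
R4 ← R4 + (11/10)·R1: [0, -11/5, -57/10, 16/5, -123/10]
R5 ← R5 − (1/5)·R1: [0, -28/5, 42/5, -42/5, 38/5]
R3 ← R3 − (13/5)·R2: [0, 0, 48/5, -238/5, -93/5]
R4 ← R4 + (11/10)·R2: [0, 0, -78/5, 93/5, -79/10]
R5 ← R5 + (14/5)·R2: [0, 0, -84/5, 154/5, 94/5]
R4 ← R4 + (13/8)·R3: [0, 0, 0, -235/4, -305/8]
R5 ← R5 + (7/4)·R3: [0, 0, 0, -105/2, -55/4]
R5 ← R5 − (42/47)·R4: [0, 0, 0, 0, 955/47]
The echelon form has 5 nonzero rows; the last pivot sits in the augmented column, so rank(T) = 4 but rank([T|b]) = 5.
Since the ranks differ, the system is inconsistent.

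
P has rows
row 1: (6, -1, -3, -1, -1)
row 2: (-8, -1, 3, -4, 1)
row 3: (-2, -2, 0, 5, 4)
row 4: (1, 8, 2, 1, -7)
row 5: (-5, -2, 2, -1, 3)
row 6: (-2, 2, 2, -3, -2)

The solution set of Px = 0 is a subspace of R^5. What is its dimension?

1

Row reduce to echelon form.
R2 ← R2 + (4/3)·R1: [0, -7/3, -1, -16/3, -1/3]
R3 ← R3 + (1/3)·R1: [0, -7/3, -1, 14/3, 11/3]
R4 ← R4 − (1/6)·R1: [0, 49/6, 5/2, 7/6, -41/6]
R5 ← R5 + (5/6)·R1: [0, -17/6, -1/2, -11/6, 13/6]
R6 ← R6 + (1/3)·R1: [0, 5/3, 1, -10/3, -7/3]
R3 ← R3 − R2: [0, 0, 0, 10, 4]
R4 ← R4 + (7/2)·R2: [0, 0, -1, -35/2, -8]
R5 ← R5 − (17/14)·R2: [0, 0, 5/7, 65/14, 18/7]
R6 ← R6 + (5/7)·R2: [0, 0, 2/7, -50/7, -18/7]
Swap R3 ↔ R4
R5 ← R5 + (5/7)·R3: [0, 0, 0, -55/7, -22/7]
R6 ← R6 + (2/7)·R3: [0, 0, 0, -85/7, -34/7]
R5 ← R5 + (11/14)·R4: [0, 0, 0, 0, 0]
R6 ← R6 + (17/14)·R4: [0, 0, 0, 0, 0]
4 nonzero rows, so rank(P) = 4.
P has 5 columns; by rank–nullity, nullity = 5 − 4 = 1.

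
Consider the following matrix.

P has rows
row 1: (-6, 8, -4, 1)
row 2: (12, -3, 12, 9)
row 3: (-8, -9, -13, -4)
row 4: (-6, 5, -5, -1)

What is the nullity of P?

Row reduce to echelon form.
R2 ← R2 + (2)·R1: [0, 13, 4, 11]
R3 ← R3 − (4/3)·R1: [0, -59/3, -23/3, -16/3]
R4 ← R4 − R1: [0, -3, -1, -2]
R3 ← R3 + (59/39)·R2: [0, 0, -21/13, 147/13]
R4 ← R4 + (3/13)·R2: [0, 0, -1/13, 7/13]
R4 ← R4 − (1/21)·R3: [0, 0, 0, 0]
3 nonzero rows, so rank(P) = 3.
P has 4 columns; by rank–nullity, nullity = 4 − 3 = 1.

1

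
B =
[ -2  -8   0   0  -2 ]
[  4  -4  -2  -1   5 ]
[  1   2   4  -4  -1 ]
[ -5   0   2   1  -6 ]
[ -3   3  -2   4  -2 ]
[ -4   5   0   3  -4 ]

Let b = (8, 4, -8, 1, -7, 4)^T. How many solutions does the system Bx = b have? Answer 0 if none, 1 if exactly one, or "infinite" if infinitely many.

Row reduce the augmented matrix [B | b].
R2 ← R2 + (2)·R1: [0, -20, -2, -1, 1, 20]
R3 ← R3 + (1/2)·R1: [0, -2, 4, -4, -2, -4]
R4 ← R4 − (5/2)·R1: [0, 20, 2, 1, -1, -19]
R5 ← R5 − (3/2)·R1: [0, 15, -2, 4, 1, -19]
R6 ← R6 − (2)·R1: [0, 21, 0, 3, 0, -12]
R3 ← R3 − (1/10)·R2: [0, 0, 21/5, -39/10, -21/10, -6]
R4 ← R4 + R2: [0, 0, 0, 0, 0, 1]
R5 ← R5 + (3/4)·R2: [0, 0, -7/2, 13/4, 7/4, -4]
R6 ← R6 + (21/20)·R2: [0, 0, -21/10, 39/20, 21/20, 9]
R5 ← R5 + (5/6)·R3: [0, 0, 0, 0, 0, -9]
R6 ← R6 + (1/2)·R3: [0, 0, 0, 0, 0, 6]
R5 ← R5 + (9)·R4: [0, 0, 0, 0, 0, 0]
R6 ← R6 − (6)·R4: [0, 0, 0, 0, 0, 0]
The echelon form has 4 nonzero rows; the last pivot sits in the augmented column, so rank(B) = 3 but rank([B|b]) = 4.
Since the ranks differ, the system is inconsistent.
It has no solutions.

0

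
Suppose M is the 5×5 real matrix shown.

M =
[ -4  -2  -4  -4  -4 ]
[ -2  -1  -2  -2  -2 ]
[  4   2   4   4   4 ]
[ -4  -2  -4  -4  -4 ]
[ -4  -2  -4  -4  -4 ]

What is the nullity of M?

4

Row reduce to echelon form.
R2 ← R2 − (1/2)·R1: [0, 0, 0, 0, 0]
R3 ← R3 + R1: [0, 0, 0, 0, 0]
R4 ← R4 − R1: [0, 0, 0, 0, 0]
R5 ← R5 − R1: [0, 0, 0, 0, 0]
1 nonzero row, so rank(M) = 1.
M has 5 columns; by rank–nullity, nullity = 5 − 1 = 4.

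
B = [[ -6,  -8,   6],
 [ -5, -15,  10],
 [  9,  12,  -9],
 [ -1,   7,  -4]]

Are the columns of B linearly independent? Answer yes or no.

Row reduce B to echelon form.
R2 ← R2 − (5/6)·R1: [0, -25/3, 5]
R3 ← R3 + (3/2)·R1: [0, 0, 0]
R4 ← R4 − (1/6)·R1: [0, 25/3, -5]
R4 ← R4 + R2: [0, 0, 0]
2 pivots among 3 columns.
Only 2 < 3 pivot columns, so the columns are linearly dependent.

no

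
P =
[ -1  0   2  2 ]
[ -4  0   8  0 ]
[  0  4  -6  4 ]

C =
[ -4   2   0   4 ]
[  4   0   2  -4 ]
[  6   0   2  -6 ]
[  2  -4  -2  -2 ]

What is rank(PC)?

3

First compute PC:
[[ 20, -10,   0, -20],
 [ 64,  -8,  16, -64],
 [-12, -16, -12,  12]]
Now row reduce the product.
R2 ← R2 − (16/5)·R1: [0, 24, 16, 0]
R3 ← R3 + (3/5)·R1: [0, -22, -12, 0]
R3 ← R3 + (11/12)·R2: [0, 0, 8/3, 0]
3 nonzero rows, so rank(PC) = 3.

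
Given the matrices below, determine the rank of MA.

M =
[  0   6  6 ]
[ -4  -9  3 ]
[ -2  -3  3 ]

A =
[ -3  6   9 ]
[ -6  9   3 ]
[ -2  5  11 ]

2

First compute MA:
[[-48,  84,  84],
 [ 60, -90, -30],
 [ 18, -24,   6]]
Now row reduce the product.
R2 ← R2 + (5/4)·R1: [0, 15, 75]
R3 ← R3 + (3/8)·R1: [0, 15/2, 75/2]
R3 ← R3 − (1/2)·R2: [0, 0, 0]
2 nonzero rows, so rank(MA) = 2.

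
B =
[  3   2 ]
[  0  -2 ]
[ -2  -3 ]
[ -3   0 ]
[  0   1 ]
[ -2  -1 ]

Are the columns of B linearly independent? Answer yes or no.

yes

Row reduce B to echelon form.
R3 ← R3 + (2/3)·R1: [0, -5/3]
R4 ← R4 + R1: [0, 2]
R6 ← R6 + (2/3)·R1: [0, 1/3]
R3 ← R3 − (5/6)·R2: [0, 0]
R4 ← R4 + R2: [0, 0]
R5 ← R5 + (1/2)·R2: [0, 0]
R6 ← R6 + (1/6)·R2: [0, 0]
2 pivots among 2 columns.
Every column is a pivot column, so the columns are linearly independent.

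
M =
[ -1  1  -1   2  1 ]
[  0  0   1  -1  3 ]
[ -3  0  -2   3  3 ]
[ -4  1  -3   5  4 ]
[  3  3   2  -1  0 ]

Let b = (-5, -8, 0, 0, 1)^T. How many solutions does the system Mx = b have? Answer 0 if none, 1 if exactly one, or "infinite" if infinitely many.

Row reduce the augmented matrix [M | b].
R3 ← R3 − (3)·R1: [0, -3, 1, -3, 0, 15]
R4 ← R4 − (4)·R1: [0, -3, 1, -3, 0, 20]
R5 ← R5 + (3)·R1: [0, 6, -1, 5, 3, -14]
Swap R2 ↔ R3
R4 ← R4 − R2: [0, 0, 0, 0, 0, 5]
R5 ← R5 + (2)·R2: [0, 0, 1, -1, 3, 16]
R5 ← R5 − R3: [0, 0, 0, 0, 0, 24]
R5 ← R5 − (24/5)·R4: [0, 0, 0, 0, 0, 0]
The echelon form has 4 nonzero rows; the last pivot sits in the augmented column, so rank(M) = 3 but rank([M|b]) = 4.
Since the ranks differ, the system is inconsistent.
It has no solutions.

0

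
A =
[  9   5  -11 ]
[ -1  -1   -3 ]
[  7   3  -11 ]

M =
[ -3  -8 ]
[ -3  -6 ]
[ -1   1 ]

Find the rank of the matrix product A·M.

2

First compute AM:
[[-31, -113],
 [  9,  11],
 [-19, -85]]
Now row reduce the product.
R2 ← R2 + (9/31)·R1: [0, -676/31]
R3 ← R3 − (19/31)·R1: [0, -488/31]
R3 ← R3 − (122/169)·R2: [0, 0]
2 nonzero rows, so rank(AM) = 2.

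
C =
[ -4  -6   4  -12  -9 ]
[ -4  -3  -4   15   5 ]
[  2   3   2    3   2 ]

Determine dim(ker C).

2

Row reduce to echelon form.
R2 ← R2 − R1: [0, 3, -8, 27, 14]
R3 ← R3 + (1/2)·R1: [0, 0, 4, -3, -5/2]
3 nonzero rows, so rank(C) = 3.
C has 5 columns; by rank–nullity, nullity = 5 − 3 = 2.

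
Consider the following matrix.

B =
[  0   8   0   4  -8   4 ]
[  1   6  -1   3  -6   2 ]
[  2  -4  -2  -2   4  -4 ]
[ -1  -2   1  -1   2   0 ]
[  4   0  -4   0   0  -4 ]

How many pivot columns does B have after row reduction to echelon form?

2

Row reduce to echelon form.
Swap R1 ↔ R2
R3 ← R3 − (2)·R1: [0, -16, 0, -8, 16, -8]
R4 ← R4 + R1: [0, 4, 0, 2, -4, 2]
R5 ← R5 − (4)·R1: [0, -24, 0, -12, 24, -12]
R3 ← R3 + (2)·R2: [0, 0, 0, 0, 0, 0]
R4 ← R4 − (1/2)·R2: [0, 0, 0, 0, 0, 0]
R5 ← R5 + (3)·R2: [0, 0, 0, 0, 0, 0]
Echelon form has 2 nonzero rows, so rank(B) = 2.
Each nonzero row contributes one pivot column: 2 pivot columns.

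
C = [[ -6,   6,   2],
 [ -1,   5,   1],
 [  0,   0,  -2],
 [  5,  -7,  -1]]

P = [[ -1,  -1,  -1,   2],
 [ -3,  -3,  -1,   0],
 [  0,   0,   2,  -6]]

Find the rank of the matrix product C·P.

2

First compute CP:
[[-12, -12,   4, -24],
 [-14, -14,  -2,  -8],
 [  0,   0,  -4,  12],
 [ 16,  16,   0,  16]]
Now row reduce the product.
R2 ← R2 − (7/6)·R1: [0, 0, -20/3, 20]
R4 ← R4 + (4/3)·R1: [0, 0, 16/3, -16]
R3 ← R3 − (3/5)·R2: [0, 0, 0, 0]
R4 ← R4 + (4/5)·R2: [0, 0, 0, 0]
2 nonzero rows, so rank(CP) = 2.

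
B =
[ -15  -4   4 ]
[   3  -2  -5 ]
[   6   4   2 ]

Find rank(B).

Row reduce to echelon form.
R2 ← R2 + (1/5)·R1: [0, -14/5, -21/5]
R3 ← R3 + (2/5)·R1: [0, 12/5, 18/5]
R3 ← R3 + (6/7)·R2: [0, 0, 0]
Echelon form has 2 nonzero rows, so rank(B) = 2.

2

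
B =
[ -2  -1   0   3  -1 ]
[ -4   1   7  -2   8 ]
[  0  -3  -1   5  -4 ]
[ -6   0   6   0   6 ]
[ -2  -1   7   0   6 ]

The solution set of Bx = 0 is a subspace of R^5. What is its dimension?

1

Row reduce to echelon form.
R2 ← R2 − (2)·R1: [0, 3, 7, -8, 10]
R4 ← R4 − (3)·R1: [0, 3, 6, -9, 9]
R5 ← R5 − R1: [0, 0, 7, -3, 7]
R3 ← R3 + R2: [0, 0, 6, -3, 6]
R4 ← R4 − R2: [0, 0, -1, -1, -1]
R4 ← R4 + (1/6)·R3: [0, 0, 0, -3/2, 0]
R5 ← R5 − (7/6)·R3: [0, 0, 0, 1/2, 0]
R5 ← R5 + (1/3)·R4: [0, 0, 0, 0, 0]
4 nonzero rows, so rank(B) = 4.
B has 5 columns; by rank–nullity, nullity = 5 − 4 = 1.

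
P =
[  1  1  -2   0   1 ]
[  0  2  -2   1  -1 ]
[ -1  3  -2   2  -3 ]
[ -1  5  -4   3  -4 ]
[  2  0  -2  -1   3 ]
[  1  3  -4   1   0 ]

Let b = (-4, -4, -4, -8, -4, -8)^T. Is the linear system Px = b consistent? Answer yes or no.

yes

Row reduce the augmented matrix [P | b].
R3 ← R3 + R1: [0, 4, -4, 2, -2, -8]
R4 ← R4 + R1: [0, 6, -6, 3, -3, -12]
R5 ← R5 − (2)·R1: [0, -2, 2, -1, 1, 4]
R6 ← R6 − R1: [0, 2, -2, 1, -1, -4]
R3 ← R3 − (2)·R2: [0, 0, 0, 0, 0, 0]
R4 ← R4 − (3)·R2: [0, 0, 0, 0, 0, 0]
R5 ← R5 + R2: [0, 0, 0, 0, 0, 0]
R6 ← R6 − R2: [0, 0, 0, 0, 0, 0]
The echelon form has 2 nonzero rows, and every pivot lies in the first 5 columns, so rank(P) = rank([P|b]) = 2.
The system is consistent.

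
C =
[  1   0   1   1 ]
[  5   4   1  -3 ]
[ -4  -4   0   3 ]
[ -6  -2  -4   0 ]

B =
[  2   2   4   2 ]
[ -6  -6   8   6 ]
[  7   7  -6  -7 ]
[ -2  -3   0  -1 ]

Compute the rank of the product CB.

First compute CB:
[[  7,   6,  -2,  -6],
 [ -1,   2,  46,  30],
 [ 10,   7, -48, -35],
 [-28, -28, -16,   4]]
Now row reduce the product.
R2 ← R2 + (1/7)·R1: [0, 20/7, 320/7, 204/7]
R3 ← R3 − (10/7)·R1: [0, -11/7, -316/7, -185/7]
R4 ← R4 + (4)·R1: [0, -4, -24, -20]
R3 ← R3 + (11/20)·R2: [0, 0, -20, -52/5]
R4 ← R4 + (7/5)·R2: [0, 0, 40, 104/5]
R4 ← R4 + (2)·R3: [0, 0, 0, 0]
3 nonzero rows, so rank(CB) = 3.

3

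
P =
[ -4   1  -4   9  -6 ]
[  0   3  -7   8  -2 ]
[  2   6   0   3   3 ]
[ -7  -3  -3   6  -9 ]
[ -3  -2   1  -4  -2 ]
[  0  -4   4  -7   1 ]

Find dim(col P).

Row reduce to echelon form.
R3 ← R3 + (1/2)·R1: [0, 13/2, -2, 15/2, 0]
R4 ← R4 − (7/4)·R1: [0, -19/4, 4, -39/4, 3/2]
R5 ← R5 − (3/4)·R1: [0, -11/4, 4, -43/4, 5/2]
R3 ← R3 − (13/6)·R2: [0, 0, 79/6, -59/6, 13/3]
R4 ← R4 + (19/12)·R2: [0, 0, -85/12, 35/12, -5/3]
R5 ← R5 + (11/12)·R2: [0, 0, -29/12, -41/12, 2/3]
R6 ← R6 + (4/3)·R2: [0, 0, -16/3, 11/3, -5/3]
R4 ← R4 + (85/158)·R3: [0, 0, 0, -375/158, 105/158]
R5 ← R5 + (29/158)·R3: [0, 0, 0, -825/158, 231/158]
R6 ← R6 + (32/79)·R3: [0, 0, 0, -25/79, 7/79]
R5 ← R5 − (11/5)·R4: [0, 0, 0, 0, 0]
R6 ← R6 − (2/15)·R4: [0, 0, 0, 0, 0]
Echelon form has 4 nonzero rows, so rank(P) = 4.
The column space has dimension equal to the rank: 4.

4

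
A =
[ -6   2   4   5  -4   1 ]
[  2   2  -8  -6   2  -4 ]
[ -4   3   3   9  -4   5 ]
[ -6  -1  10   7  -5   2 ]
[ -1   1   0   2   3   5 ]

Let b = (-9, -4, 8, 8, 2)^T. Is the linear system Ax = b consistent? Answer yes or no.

no

Row reduce the augmented matrix [A | b].
R2 ← R2 + (1/3)·R1: [0, 8/3, -20/3, -13/3, 2/3, -11/3, -7]
R3 ← R3 − (2/3)·R1: [0, 5/3, 1/3, 17/3, -4/3, 13/3, 14]
R4 ← R4 − R1: [0, -3, 6, 2, -1, 1, 17]
R5 ← R5 − (1/6)·R1: [0, 2/3, -2/3, 7/6, 11/3, 29/6, 7/2]
R3 ← R3 − (5/8)·R2: [0, 0, 9/2, 67/8, -7/4, 53/8, 147/8]
R4 ← R4 + (9/8)·R2: [0, 0, -3/2, -23/8, -1/4, -25/8, 73/8]
R5 ← R5 − (1/4)·R2: [0, 0, 1, 9/4, 7/2, 23/4, 21/4]
R4 ← R4 + (1/3)·R3: [0, 0, 0, -1/12, -5/6, -11/12, 61/4]
R5 ← R5 − (2/9)·R3: [0, 0, 0, 7/18, 35/9, 77/18, 7/6]
R5 ← R5 + (14/3)·R4: [0, 0, 0, 0, 0, 0, 217/3]
The echelon form has 5 nonzero rows; the last pivot sits in the augmented column, so rank(A) = 4 but rank([A|b]) = 5.
Since the ranks differ, the system is inconsistent.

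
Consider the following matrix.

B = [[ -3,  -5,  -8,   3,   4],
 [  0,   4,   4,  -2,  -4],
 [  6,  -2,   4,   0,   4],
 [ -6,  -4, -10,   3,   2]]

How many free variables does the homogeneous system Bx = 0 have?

Row reduce to echelon form.
R3 ← R3 + (2)·R1: [0, -12, -12, 6, 12]
R4 ← R4 − (2)·R1: [0, 6, 6, -3, -6]
R3 ← R3 + (3)·R2: [0, 0, 0, 0, 0]
R4 ← R4 − (3/2)·R2: [0, 0, 0, 0, 0]
2 nonzero rows, so rank(B) = 2.
B has 5 columns; by rank–nullity, nullity = 5 − 2 = 3.

3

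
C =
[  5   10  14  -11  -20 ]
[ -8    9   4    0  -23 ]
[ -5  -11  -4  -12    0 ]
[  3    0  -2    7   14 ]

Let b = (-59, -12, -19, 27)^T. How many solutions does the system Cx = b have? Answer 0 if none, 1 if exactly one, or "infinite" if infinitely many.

infinite

Row reduce the augmented matrix [C | b].
R2 ← R2 + (8/5)·R1: [0, 25, 132/5, -88/5, -55, -532/5]
R3 ← R3 + R1: [0, -1, 10, -23, -20, -78]
R4 ← R4 − (3/5)·R1: [0, -6, -52/5, 68/5, 26, 312/5]
R3 ← R3 + (1/25)·R2: [0, 0, 1382/125, -2963/125, -111/5, -10282/125]
R4 ← R4 + (6/25)·R2: [0, 0, -508/125, 1172/125, 64/5, 4608/125]
R4 ← R4 + (254/691)·R3: [0, 0, 0, 458/691, 3206/691, 4580/691]
The echelon form has 4 nonzero rows, and every pivot lies in the first 5 columns, so rank(C) = rank([C|b]) = 4.
The system is consistent.
rank = 4 < 5 unknowns, so there are infinitely many solutions.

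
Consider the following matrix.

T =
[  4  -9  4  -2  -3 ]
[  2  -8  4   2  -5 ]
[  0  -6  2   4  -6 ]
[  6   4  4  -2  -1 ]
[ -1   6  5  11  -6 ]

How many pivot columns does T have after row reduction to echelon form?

4

Row reduce to echelon form.
R2 ← R2 − (1/2)·R1: [0, -7/2, 2, 3, -7/2]
R4 ← R4 − (3/2)·R1: [0, 35/2, -2, 1, 7/2]
R5 ← R5 + (1/4)·R1: [0, 15/4, 6, 21/2, -27/4]
R3 ← R3 − (12/7)·R2: [0, 0, -10/7, -8/7, 0]
R4 ← R4 + (5)·R2: [0, 0, 8, 16, -14]
R5 ← R5 + (15/14)·R2: [0, 0, 57/7, 96/7, -21/2]
R4 ← R4 + (28/5)·R3: [0, 0, 0, 48/5, -14]
R5 ← R5 + (57/10)·R3: [0, 0, 0, 36/5, -21/2]
R5 ← R5 − (3/4)·R4: [0, 0, 0, 0, 0]
Echelon form has 4 nonzero rows, so rank(T) = 4.
Each nonzero row contributes one pivot column: 4 pivot columns.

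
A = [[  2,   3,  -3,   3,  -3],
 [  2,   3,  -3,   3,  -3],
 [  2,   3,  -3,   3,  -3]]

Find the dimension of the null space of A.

4

Row reduce to echelon form.
R2 ← R2 − R1: [0, 0, 0, 0, 0]
R3 ← R3 − R1: [0, 0, 0, 0, 0]
1 nonzero row, so rank(A) = 1.
A has 5 columns; by rank–nullity, nullity = 5 − 1 = 4.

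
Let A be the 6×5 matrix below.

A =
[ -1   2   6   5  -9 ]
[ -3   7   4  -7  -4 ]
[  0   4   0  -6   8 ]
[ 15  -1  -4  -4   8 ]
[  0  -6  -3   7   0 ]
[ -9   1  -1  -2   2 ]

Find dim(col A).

5

Row reduce to echelon form.
R2 ← R2 − (3)·R1: [0, 1, -14, -22, 23]
R4 ← R4 + (15)·R1: [0, 29, 86, 71, -127]
R6 ← R6 − (9)·R1: [0, -17, -55, -47, 83]
R3 ← R3 − (4)·R2: [0, 0, 56, 82, -84]
R4 ← R4 − (29)·R2: [0, 0, 492, 709, -794]
R5 ← R5 + (6)·R2: [0, 0, -87, -125, 138]
R6 ← R6 + (17)·R2: [0, 0, -293, -421, 474]
R4 ← R4 − (123/14)·R3: [0, 0, 0, -80/7, -56]
R5 ← R5 + (87/56)·R3: [0, 0, 0, 67/28, 15/2]
R6 ← R6 + (293/56)·R3: [0, 0, 0, 225/28, 69/2]
R5 ← R5 + (67/320)·R4: [0, 0, 0, 0, -169/40]
R6 ← R6 + (45/64)·R4: [0, 0, 0, 0, -39/8]
R6 ← R6 − (15/13)·R5: [0, 0, 0, 0, 0]
Echelon form has 5 nonzero rows, so rank(A) = 5.
The column space has dimension equal to the rank: 5.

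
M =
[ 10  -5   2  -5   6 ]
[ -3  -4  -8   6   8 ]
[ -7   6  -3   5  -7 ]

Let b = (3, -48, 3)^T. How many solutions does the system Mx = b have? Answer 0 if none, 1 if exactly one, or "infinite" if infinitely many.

Row reduce the augmented matrix [M | b].
R2 ← R2 + (3/10)·R1: [0, -11/2, -37/5, 9/2, 49/5, -471/10]
R3 ← R3 + (7/10)·R1: [0, 5/2, -8/5, 3/2, -14/5, 51/10]
R3 ← R3 + (5/11)·R2: [0, 0, -273/55, 39/11, 91/55, -897/55]
The echelon form has 3 nonzero rows, and every pivot lies in the first 5 columns, so rank(M) = rank([M|b]) = 3.
The system is consistent.
rank = 3 < 5 unknowns, so there are infinitely many solutions.

infinite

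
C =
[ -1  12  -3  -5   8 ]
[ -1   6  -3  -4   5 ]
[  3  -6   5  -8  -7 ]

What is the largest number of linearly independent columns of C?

3

Row reduce to echelon form.
R2 ← R2 − R1: [0, -6, 0, 1, -3]
R3 ← R3 + (3)·R1: [0, 30, -4, -23, 17]
R3 ← R3 + (5)·R2: [0, 0, -4, -18, 2]
Echelon form has 3 nonzero rows, so rank(C) = 3.
The rank gives the maximum number of linearly independent columns: 3.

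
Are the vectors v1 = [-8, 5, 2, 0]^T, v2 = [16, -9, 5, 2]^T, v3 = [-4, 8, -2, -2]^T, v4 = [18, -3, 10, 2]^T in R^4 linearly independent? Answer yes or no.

Form the matrix with these vectors as rows and row reduce.
R2 ← R2 + (2)·R1: [0, 1, 9, 2]
R3 ← R3 − (1/2)·R1: [0, 11/2, -3, -2]
R4 ← R4 + (9/4)·R1: [0, 33/4, 29/2, 2]
R3 ← R3 − (11/2)·R2: [0, 0, -105/2, -13]
R4 ← R4 − (33/4)·R2: [0, 0, -239/4, -29/2]
R4 ← R4 − (239/210)·R3: [0, 0, 0, 31/105]
4 nonzero rows, so the 4 vectors span a space of dimension 4.
Since 4 = 4, the vectors are linearly independent.

yes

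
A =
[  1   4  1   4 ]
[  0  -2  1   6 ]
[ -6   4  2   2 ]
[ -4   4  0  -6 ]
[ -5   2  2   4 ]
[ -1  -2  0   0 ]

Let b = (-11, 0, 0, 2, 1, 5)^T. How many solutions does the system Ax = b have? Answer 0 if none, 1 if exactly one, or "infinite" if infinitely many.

Row reduce the augmented matrix [A | b].
R3 ← R3 + (6)·R1: [0, 28, 8, 26, -66]
R4 ← R4 + (4)·R1: [0, 20, 4, 10, -42]
R5 ← R5 + (5)·R1: [0, 22, 7, 24, -54]
R6 ← R6 + R1: [0, 2, 1, 4, -6]
R3 ← R3 + (14)·R2: [0, 0, 22, 110, -66]
R4 ← R4 + (10)·R2: [0, 0, 14, 70, -42]
R5 ← R5 + (11)·R2: [0, 0, 18, 90, -54]
R6 ← R6 + R2: [0, 0, 2, 10, -6]
R4 ← R4 − (7/11)·R3: [0, 0, 0, 0, 0]
R5 ← R5 − (9/11)·R3: [0, 0, 0, 0, 0]
R6 ← R6 − (1/11)·R3: [0, 0, 0, 0, 0]
The echelon form has 3 nonzero rows, and every pivot lies in the first 4 columns, so rank(A) = rank([A|b]) = 3.
The system is consistent.
rank = 3 < 4 unknowns, so there are infinitely many solutions.

infinite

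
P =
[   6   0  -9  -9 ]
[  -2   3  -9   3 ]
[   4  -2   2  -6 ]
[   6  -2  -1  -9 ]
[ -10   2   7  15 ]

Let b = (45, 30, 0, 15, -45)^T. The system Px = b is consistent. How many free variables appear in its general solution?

Row reduce the augmented matrix [P | b].
R2 ← R2 + (1/3)·R1: [0, 3, -12, 0, 45]
R3 ← R3 − (2/3)·R1: [0, -2, 8, 0, -30]
R4 ← R4 − R1: [0, -2, 8, 0, -30]
R5 ← R5 + (5/3)·R1: [0, 2, -8, 0, 30]
R3 ← R3 + (2/3)·R2: [0, 0, 0, 0, 0]
R4 ← R4 + (2/3)·R2: [0, 0, 0, 0, 0]
R5 ← R5 − (2/3)·R2: [0, 0, 0, 0, 0]
The echelon form has 2 nonzero rows, and every pivot lies in the first 4 columns, so rank(P) = rank([P|b]) = 2.
The system is consistent.
Free variables = (unknowns) − (rank) = 4 − 2 = 2.

2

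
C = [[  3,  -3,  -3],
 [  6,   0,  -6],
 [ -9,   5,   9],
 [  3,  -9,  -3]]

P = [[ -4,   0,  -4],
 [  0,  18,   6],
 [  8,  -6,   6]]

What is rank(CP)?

First compute CP:
[[-36, -36, -48],
 [-72,  36, -60],
 [108,  36, 120],
 [-36, -144, -84]]
Now row reduce the product.
R2 ← R2 − (2)·R1: [0, 108, 36]
R3 ← R3 + (3)·R1: [0, -72, -24]
R4 ← R4 − R1: [0, -108, -36]
R3 ← R3 + (2/3)·R2: [0, 0, 0]
R4 ← R4 + R2: [0, 0, 0]
2 nonzero rows, so rank(CP) = 2.

2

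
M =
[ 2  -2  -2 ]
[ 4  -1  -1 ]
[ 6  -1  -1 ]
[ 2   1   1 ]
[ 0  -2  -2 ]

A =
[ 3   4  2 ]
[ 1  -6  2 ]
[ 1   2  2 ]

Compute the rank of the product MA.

2

First compute MA:
[[  2,  16,  -4],
 [ 10,  20,   4],
 [ 16,  28,   8],
 [  8,   4,   8],
 [ -4,   8,  -8]]
Now row reduce the product.
R2 ← R2 − (5)·R1: [0, -60, 24]
R3 ← R3 − (8)·R1: [0, -100, 40]
R4 ← R4 − (4)·R1: [0, -60, 24]
R5 ← R5 + (2)·R1: [0, 40, -16]
R3 ← R3 − (5/3)·R2: [0, 0, 0]
R4 ← R4 − R2: [0, 0, 0]
R5 ← R5 + (2/3)·R2: [0, 0, 0]
2 nonzero rows, so rank(MA) = 2.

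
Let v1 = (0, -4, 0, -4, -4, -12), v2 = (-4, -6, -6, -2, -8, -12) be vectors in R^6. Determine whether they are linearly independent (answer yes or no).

yes

Form the matrix with these vectors as rows and row reduce.
Swap R1 ↔ R2
2 nonzero rows, so the 2 vectors span a space of dimension 2.
Since 2 = 2, the vectors are linearly independent.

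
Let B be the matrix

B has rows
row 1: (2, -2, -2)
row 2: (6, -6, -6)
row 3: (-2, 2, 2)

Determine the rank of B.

1

Row reduce to echelon form.
R2 ← R2 − (3)·R1: [0, 0, 0]
R3 ← R3 + R1: [0, 0, 0]
Echelon form has 1 nonzero row, so rank(B) = 1.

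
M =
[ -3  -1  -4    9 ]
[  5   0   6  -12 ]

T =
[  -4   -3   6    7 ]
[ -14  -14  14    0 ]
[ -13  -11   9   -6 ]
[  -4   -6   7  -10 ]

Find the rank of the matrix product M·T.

First compute MT:
[[ 42,  13,  -5, -87],
 [-50,  -9,   0, 119]]
Now row reduce the product.
R2 ← R2 + (25/21)·R1: [0, 136/21, -125/21, 108/7]
2 nonzero rows, so rank(MT) = 2.

2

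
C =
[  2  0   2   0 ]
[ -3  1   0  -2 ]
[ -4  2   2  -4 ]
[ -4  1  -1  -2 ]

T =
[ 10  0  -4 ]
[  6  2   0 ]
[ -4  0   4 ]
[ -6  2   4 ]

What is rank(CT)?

2

First compute CT:
[[ 12,   0,   0],
 [-12,  -2,   4],
 [-12,  -4,   8],
 [-18,  -2,   4]]
Now row reduce the product.
R2 ← R2 + R1: [0, -2, 4]
R3 ← R3 + R1: [0, -4, 8]
R4 ← R4 + (3/2)·R1: [0, -2, 4]
R3 ← R3 − (2)·R2: [0, 0, 0]
R4 ← R4 − R2: [0, 0, 0]
2 nonzero rows, so rank(CT) = 2.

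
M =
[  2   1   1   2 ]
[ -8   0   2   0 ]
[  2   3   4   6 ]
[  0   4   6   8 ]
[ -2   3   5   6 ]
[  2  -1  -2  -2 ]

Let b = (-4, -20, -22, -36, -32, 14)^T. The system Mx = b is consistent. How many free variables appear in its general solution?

2

Row reduce the augmented matrix [M | b].
R2 ← R2 + (4)·R1: [0, 4, 6, 8, -36]
R3 ← R3 − R1: [0, 2, 3, 4, -18]
R5 ← R5 + R1: [0, 4, 6, 8, -36]
R6 ← R6 − R1: [0, -2, -3, -4, 18]
R3 ← R3 − (1/2)·R2: [0, 0, 0, 0, 0]
R4 ← R4 − R2: [0, 0, 0, 0, 0]
R5 ← R5 − R2: [0, 0, 0, 0, 0]
R6 ← R6 + (1/2)·R2: [0, 0, 0, 0, 0]
The echelon form has 2 nonzero rows, and every pivot lies in the first 4 columns, so rank(M) = rank([M|b]) = 2.
The system is consistent.
Free variables = (unknowns) − (rank) = 4 − 2 = 2.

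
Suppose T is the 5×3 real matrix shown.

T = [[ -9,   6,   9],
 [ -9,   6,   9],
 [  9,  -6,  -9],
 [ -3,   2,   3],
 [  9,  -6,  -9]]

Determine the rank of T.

1

Row reduce to echelon form.
R2 ← R2 − R1: [0, 0, 0]
R3 ← R3 + R1: [0, 0, 0]
R4 ← R4 − (1/3)·R1: [0, 0, 0]
R5 ← R5 + R1: [0, 0, 0]
Echelon form has 1 nonzero row, so rank(T) = 1.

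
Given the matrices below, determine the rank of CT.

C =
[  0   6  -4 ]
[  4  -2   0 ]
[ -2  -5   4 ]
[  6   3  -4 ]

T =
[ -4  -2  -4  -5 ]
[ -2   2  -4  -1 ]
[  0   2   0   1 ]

2

First compute CT:
[[-12,   4, -24, -10],
 [-12, -12,  -8, -18],
 [ 18,   2,  28,  19],
 [-30, -14, -36, -37]]
Now row reduce the product.
R2 ← R2 − R1: [0, -16, 16, -8]
R3 ← R3 + (3/2)·R1: [0, 8, -8, 4]
R4 ← R4 − (5/2)·R1: [0, -24, 24, -12]
R3 ← R3 + (1/2)·R2: [0, 0, 0, 0]
R4 ← R4 − (3/2)·R2: [0, 0, 0, 0]
2 nonzero rows, so rank(CT) = 2.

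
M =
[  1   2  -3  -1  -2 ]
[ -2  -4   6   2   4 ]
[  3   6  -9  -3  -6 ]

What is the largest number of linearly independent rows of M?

Row reduce to echelon form.
R2 ← R2 + (2)·R1: [0, 0, 0, 0, 0]
R3 ← R3 − (3)·R1: [0, 0, 0, 0, 0]
Echelon form has 1 nonzero row, so rank(M) = 1.
The rank gives the maximum number of linearly independent rows: 1.

1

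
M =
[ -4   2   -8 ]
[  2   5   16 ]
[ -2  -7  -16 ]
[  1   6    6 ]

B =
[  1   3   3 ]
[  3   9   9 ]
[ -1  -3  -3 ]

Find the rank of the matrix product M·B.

1

First compute MB:
[[ 10,  30,  30],
 [  1,   3,   3],
 [ -7, -21, -21],
 [ 13,  39,  39]]
Now row reduce the product.
R2 ← R2 − (1/10)·R1: [0, 0, 0]
R3 ← R3 + (7/10)·R1: [0, 0, 0]
R4 ← R4 − (13/10)·R1: [0, 0, 0]
1 nonzero row, so rank(MB) = 1.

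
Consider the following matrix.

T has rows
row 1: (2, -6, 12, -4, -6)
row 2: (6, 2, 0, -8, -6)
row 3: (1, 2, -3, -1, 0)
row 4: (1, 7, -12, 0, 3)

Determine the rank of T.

Row reduce to echelon form.
R2 ← R2 − (3)·R1: [0, 20, -36, 4, 12]
R3 ← R3 − (1/2)·R1: [0, 5, -9, 1, 3]
R4 ← R4 − (1/2)·R1: [0, 10, -18, 2, 6]
R3 ← R3 − (1/4)·R2: [0, 0, 0, 0, 0]
R4 ← R4 − (1/2)·R2: [0, 0, 0, 0, 0]
Echelon form has 2 nonzero rows, so rank(T) = 2.

2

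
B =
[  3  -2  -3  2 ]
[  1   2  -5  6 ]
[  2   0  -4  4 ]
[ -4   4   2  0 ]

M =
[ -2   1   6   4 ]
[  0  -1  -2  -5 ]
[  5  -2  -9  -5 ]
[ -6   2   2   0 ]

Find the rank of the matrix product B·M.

2

First compute BM:
[[-33,  15,  53,  37],
 [-63,  21,  59,  19],
 [-48,  18,  56,  28],
 [ 18, -12, -50, -46]]
Now row reduce the product.
R2 ← R2 − (21/11)·R1: [0, -84/11, -464/11, -568/11]
R3 ← R3 − (16/11)·R1: [0, -42/11, -232/11, -284/11]
R4 ← R4 + (6/11)·R1: [0, -42/11, -232/11, -284/11]
R3 ← R3 − (1/2)·R2: [0, 0, 0, 0]
R4 ← R4 − (1/2)·R2: [0, 0, 0, 0]
2 nonzero rows, so rank(BM) = 2.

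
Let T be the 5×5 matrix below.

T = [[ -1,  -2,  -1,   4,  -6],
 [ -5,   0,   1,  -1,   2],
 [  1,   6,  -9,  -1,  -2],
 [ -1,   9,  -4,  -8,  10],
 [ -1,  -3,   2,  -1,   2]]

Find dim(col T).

4

Row reduce to echelon form.
R2 ← R2 − (5)·R1: [0, 10, 6, -21, 32]
R3 ← R3 + R1: [0, 4, -10, 3, -8]
R4 ← R4 − R1: [0, 11, -3, -12, 16]
R5 ← R5 − R1: [0, -1, 3, -5, 8]
R3 ← R3 − (2/5)·R2: [0, 0, -62/5, 57/5, -104/5]
R4 ← R4 − (11/10)·R2: [0, 0, -48/5, 111/10, -96/5]
R5 ← R5 + (1/10)·R2: [0, 0, 18/5, -71/10, 56/5]
R4 ← R4 − (24/31)·R3: [0, 0, 0, 141/62, -96/31]
R5 ← R5 + (9/31)·R3: [0, 0, 0, -235/62, 160/31]
R5 ← R5 + (5/3)·R4: [0, 0, 0, 0, 0]
Echelon form has 4 nonzero rows, so rank(T) = 4.
The column space has dimension equal to the rank: 4.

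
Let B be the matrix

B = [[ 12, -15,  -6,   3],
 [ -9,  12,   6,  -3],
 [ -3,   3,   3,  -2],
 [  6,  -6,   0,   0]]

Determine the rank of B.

3

Row reduce to echelon form.
R2 ← R2 + (3/4)·R1: [0, 3/4, 3/2, -3/4]
R3 ← R3 + (1/4)·R1: [0, -3/4, 3/2, -5/4]
R4 ← R4 − (1/2)·R1: [0, 3/2, 3, -3/2]
R3 ← R3 + R2: [0, 0, 3, -2]
R4 ← R4 − (2)·R2: [0, 0, 0, 0]
Echelon form has 3 nonzero rows, so rank(B) = 3.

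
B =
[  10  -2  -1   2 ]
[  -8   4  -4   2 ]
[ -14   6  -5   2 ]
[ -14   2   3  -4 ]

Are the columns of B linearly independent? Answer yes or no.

no

Row reduce B to echelon form.
R2 ← R2 + (4/5)·R1: [0, 12/5, -24/5, 18/5]
R3 ← R3 + (7/5)·R1: [0, 16/5, -32/5, 24/5]
R4 ← R4 + (7/5)·R1: [0, -4/5, 8/5, -6/5]
R3 ← R3 − (4/3)·R2: [0, 0, 0, 0]
R4 ← R4 + (1/3)·R2: [0, 0, 0, 0]
2 pivots among 4 columns.
Only 2 < 4 pivot columns, so the columns are linearly dependent.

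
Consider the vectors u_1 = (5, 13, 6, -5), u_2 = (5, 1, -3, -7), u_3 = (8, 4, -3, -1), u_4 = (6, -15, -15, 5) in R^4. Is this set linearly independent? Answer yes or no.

yes

Form the matrix with these vectors as rows and row reduce.
R2 ← R2 − R1: [0, -12, -9, -2]
R3 ← R3 − (8/5)·R1: [0, -84/5, -63/5, 7]
R4 ← R4 − (6/5)·R1: [0, -153/5, -111/5, 11]
R3 ← R3 − (7/5)·R2: [0, 0, 0, 49/5]
R4 ← R4 − (51/20)·R2: [0, 0, 3/4, 161/10]
Swap R3 ↔ R4
4 nonzero rows, so the 4 vectors span a space of dimension 4.
Since 4 = 4, the vectors are linearly independent.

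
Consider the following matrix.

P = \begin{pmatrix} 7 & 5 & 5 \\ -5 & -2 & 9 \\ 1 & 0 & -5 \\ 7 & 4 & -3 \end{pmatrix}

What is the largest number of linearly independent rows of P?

2

Row reduce to echelon form.
R2 ← R2 + (5/7)·R1: [0, 11/7, 88/7]
R3 ← R3 − (1/7)·R1: [0, -5/7, -40/7]
R4 ← R4 − R1: [0, -1, -8]
R3 ← R3 + (5/11)·R2: [0, 0, 0]
R4 ← R4 + (7/11)·R2: [0, 0, 0]
Echelon form has 2 nonzero rows, so rank(P) = 2.
The rank gives the maximum number of linearly independent rows: 2.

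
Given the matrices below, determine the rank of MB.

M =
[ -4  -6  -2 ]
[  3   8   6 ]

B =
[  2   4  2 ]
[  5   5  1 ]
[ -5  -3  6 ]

First compute MB:
[[-28, -40, -26],
 [ 16,  34,  50]]
Now row reduce the product.
R2 ← R2 + (4/7)·R1: [0, 78/7, 246/7]
2 nonzero rows, so rank(MB) = 2.

2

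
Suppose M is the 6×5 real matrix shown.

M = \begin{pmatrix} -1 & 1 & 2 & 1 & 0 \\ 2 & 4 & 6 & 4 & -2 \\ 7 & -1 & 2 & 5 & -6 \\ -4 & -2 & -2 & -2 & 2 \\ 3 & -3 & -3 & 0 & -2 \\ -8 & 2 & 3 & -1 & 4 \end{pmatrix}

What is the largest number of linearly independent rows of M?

Row reduce to echelon form.
R2 ← R2 + (2)·R1: [0, 6, 10, 6, -2]
R3 ← R3 + (7)·R1: [0, 6, 16, 12, -6]
R4 ← R4 − (4)·R1: [0, -6, -10, -6, 2]
R5 ← R5 + (3)·R1: [0, 0, 3, 3, -2]
R6 ← R6 − (8)·R1: [0, -6, -13, -9, 4]
R3 ← R3 − R2: [0, 0, 6, 6, -4]
R4 ← R4 + R2: [0, 0, 0, 0, 0]
R6 ← R6 + R2: [0, 0, -3, -3, 2]
R5 ← R5 − (1/2)·R3: [0, 0, 0, 0, 0]
R6 ← R6 + (1/2)·R3: [0, 0, 0, 0, 0]
Echelon form has 3 nonzero rows, so rank(M) = 3.
The rank gives the maximum number of linearly independent rows: 3.

3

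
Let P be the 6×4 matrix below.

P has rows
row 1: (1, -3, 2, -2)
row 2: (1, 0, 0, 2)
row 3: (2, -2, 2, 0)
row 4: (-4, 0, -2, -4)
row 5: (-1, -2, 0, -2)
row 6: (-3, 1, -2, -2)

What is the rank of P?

Row reduce to echelon form.
R2 ← R2 − R1: [0, 3, -2, 4]
R3 ← R3 − (2)·R1: [0, 4, -2, 4]
R4 ← R4 + (4)·R1: [0, -12, 6, -12]
R5 ← R5 + R1: [0, -5, 2, -4]
R6 ← R6 + (3)·R1: [0, -8, 4, -8]
R3 ← R3 − (4/3)·R2: [0, 0, 2/3, -4/3]
R4 ← R4 + (4)·R2: [0, 0, -2, 4]
R5 ← R5 + (5/3)·R2: [0, 0, -4/3, 8/3]
R6 ← R6 + (8/3)·R2: [0, 0, -4/3, 8/3]
R4 ← R4 + (3)·R3: [0, 0, 0, 0]
R5 ← R5 + (2)·R3: [0, 0, 0, 0]
R6 ← R6 + (2)·R3: [0, 0, 0, 0]
Echelon form has 3 nonzero rows, so rank(P) = 3.

3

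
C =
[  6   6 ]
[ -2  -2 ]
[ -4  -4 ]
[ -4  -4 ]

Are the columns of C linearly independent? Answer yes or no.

Row reduce C to echelon form.
R2 ← R2 + (1/3)·R1: [0, 0]
R3 ← R3 + (2/3)·R1: [0, 0]
R4 ← R4 + (2/3)·R1: [0, 0]
1 pivot among 2 columns.
Only 1 < 2 pivot columns, so the columns are linearly dependent.

no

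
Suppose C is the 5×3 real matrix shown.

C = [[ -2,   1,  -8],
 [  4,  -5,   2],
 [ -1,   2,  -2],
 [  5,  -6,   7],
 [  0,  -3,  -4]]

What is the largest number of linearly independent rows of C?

3

Row reduce to echelon form.
R2 ← R2 + (2)·R1: [0, -3, -14]
R3 ← R3 − (1/2)·R1: [0, 3/2, 2]
R4 ← R4 + (5/2)·R1: [0, -7/2, -13]
R3 ← R3 + (1/2)·R2: [0, 0, -5]
R4 ← R4 − (7/6)·R2: [0, 0, 10/3]
R5 ← R5 − R2: [0, 0, 10]
R4 ← R4 + (2/3)·R3: [0, 0, 0]
R5 ← R5 + (2)·R3: [0, 0, 0]
Echelon form has 3 nonzero rows, so rank(C) = 3.
The rank gives the maximum number of linearly independent rows: 3.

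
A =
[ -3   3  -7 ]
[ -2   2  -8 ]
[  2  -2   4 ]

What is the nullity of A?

1

Row reduce to echelon form.
R2 ← R2 − (2/3)·R1: [0, 0, -10/3]
R3 ← R3 + (2/3)·R1: [0, 0, -2/3]
R3 ← R3 − (1/5)·R2: [0, 0, 0]
2 nonzero rows, so rank(A) = 2.
A has 3 columns; by rank–nullity, nullity = 3 − 2 = 1.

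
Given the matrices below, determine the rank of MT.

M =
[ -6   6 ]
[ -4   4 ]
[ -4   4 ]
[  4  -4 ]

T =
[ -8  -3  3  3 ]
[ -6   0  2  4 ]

1

First compute MT:
[[ 12,  18,  -6,   6],
 [  8,  12,  -4,   4],
 [  8,  12,  -4,   4],
 [ -8, -12,   4,  -4]]
Now row reduce the product.
R2 ← R2 − (2/3)·R1: [0, 0, 0, 0]
R3 ← R3 − (2/3)·R1: [0, 0, 0, 0]
R4 ← R4 + (2/3)·R1: [0, 0, 0, 0]
1 nonzero row, so rank(MT) = 1.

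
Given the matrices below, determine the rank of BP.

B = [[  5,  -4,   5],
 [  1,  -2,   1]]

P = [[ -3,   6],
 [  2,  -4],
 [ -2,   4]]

1

First compute BP:
[[-33,  66],
 [ -9,  18]]
Now row reduce the product.
R2 ← R2 − (3/11)·R1: [0, 0]
1 nonzero row, so rank(BP) = 1.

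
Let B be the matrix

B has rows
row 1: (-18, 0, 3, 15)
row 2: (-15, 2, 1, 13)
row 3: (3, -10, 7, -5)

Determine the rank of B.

Row reduce to echelon form.
R2 ← R2 − (5/6)·R1: [0, 2, -3/2, 1/2]
R3 ← R3 + (1/6)·R1: [0, -10, 15/2, -5/2]
R3 ← R3 + (5)·R2: [0, 0, 0, 0]
Echelon form has 2 nonzero rows, so rank(B) = 2.

2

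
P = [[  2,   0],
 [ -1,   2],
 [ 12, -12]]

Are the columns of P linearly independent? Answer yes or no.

Row reduce P to echelon form.
R2 ← R2 + (1/2)·R1: [0, 2]
R3 ← R3 − (6)·R1: [0, -12]
R3 ← R3 + (6)·R2: [0, 0]
2 pivots among 2 columns.
Every column is a pivot column, so the columns are linearly independent.

yes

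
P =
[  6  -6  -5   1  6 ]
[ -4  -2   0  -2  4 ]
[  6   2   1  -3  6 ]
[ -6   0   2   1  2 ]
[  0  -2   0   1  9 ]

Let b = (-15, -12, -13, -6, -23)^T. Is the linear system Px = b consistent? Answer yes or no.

Row reduce the augmented matrix [P | b].
R2 ← R2 + (2/3)·R1: [0, -6, -10/3, -4/3, 8, -22]
R3 ← R3 − R1: [0, 8, 6, -4, 0, 2]
R4 ← R4 + R1: [0, -6, -3, 2, 8, -21]
R3 ← R3 + (4/3)·R2: [0, 0, 14/9, -52/9, 32/3, -82/3]
R4 ← R4 − R2: [0, 0, 1/3, 10/3, 0, 1]
R5 ← R5 − (1/3)·R2: [0, 0, 10/9, 13/9, 19/3, -47/3]
R4 ← R4 − (3/14)·R3: [0, 0, 0, 32/7, -16/7, 48/7]
R5 ← R5 − (5/7)·R3: [0, 0, 0, 39/7, -9/7, 27/7]
R5 ← R5 − (39/32)·R4: [0, 0, 0, 0, 3/2, -9/2]
The echelon form has 5 nonzero rows, and every pivot lies in the first 5 columns, so rank(P) = rank([P|b]) = 5.
The system is consistent.

yes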